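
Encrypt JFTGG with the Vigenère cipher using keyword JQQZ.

SVJFP

Repeat the key across the message: JQQZJ
J(9)+J(9): 18 → S
F(5)+Q(16): 21 → V
T(19)+Q(16): 35≡9 → J
G(6)+Z(25): 31≡5 → F
G(6)+J(9): 15 → P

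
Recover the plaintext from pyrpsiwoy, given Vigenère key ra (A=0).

yyapbifoh

Repeat the key across the ciphertext: rarararar
p(15)−r(17): -2≡24 → y
y(24)−a(0): 24 → y
r(17)−r(17): 0 → a
p(15)−a(0): 15 → p
s(18)−r(17): 1 → b
i(8)−a(0): 8 → i
w(22)−r(17): 5 → f
o(14)−a(0): 14 → o
y(24)−r(17): 7 → h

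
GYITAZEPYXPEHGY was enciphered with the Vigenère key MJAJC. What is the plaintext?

UPIKYNVPPVDVHXW

Repeat the key across the ciphertext: MJAJCMJAJCMJAJC
G(6)−M(12): -6≡20 → U
Y(24)−J(9): 15 → P
I(8)−A(0): 8 → I
T(19)−J(9): 10 → K
A(0)−C(2): -2≡24 → Y
Z(25)−M(12): 13 → N
E(4)−J(9): -5≡21 → V
P(15)−A(0): 15 → P
Y(24)−J(9): 15 → P
X(23)−C(2): 21 → V
P(15)−M(12): 3 → D
E(4)−J(9): -5≡21 → V
H(7)−A(0): 7 → H
G(6)−J(9): -3≡23 → X
Y(24)−C(2): 22 → W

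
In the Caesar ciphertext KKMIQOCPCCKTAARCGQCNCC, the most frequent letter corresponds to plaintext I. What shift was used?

20

The most frequent ciphertext letter is C (appears 7 times).
C is position 2; I is position 8.
Shift = -6≡20.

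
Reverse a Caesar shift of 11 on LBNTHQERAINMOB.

L(11): 11−11=0 → A
B(1): 1−11=-10≡16 → Q
N(13): 13−11=2 → C
T(19): 19−11=8 → I
H(7): 7−11=-4≡22 → W
Q(16): 16−11=5 → F
E(4): 4−11=-7≡19 → T
R(17): 17−11=6 → G
A(0): 0−11=-11≡15 → P
I(8): 8−11=-3≡23 → X
N(13): 13−11=2 → C
M(12): 12−11=1 → B
O(14): 14−11=3 → D
B(1): 1−11=-10≡16 → Q

AQCIWFTGPXCBDQ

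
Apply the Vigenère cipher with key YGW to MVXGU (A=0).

Repeat the key across the message: YGWYG
M(12)+Y(24): 36≡10 → K
V(21)+G(6): 27≡1 → B
X(23)+W(22): 45≡19 → T
G(6)+Y(24): 30≡4 → E
U(20)+G(6): 26≡0 → A

KBTEA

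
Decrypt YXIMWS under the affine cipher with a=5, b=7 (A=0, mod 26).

The inverse of 5 mod 26 is 21, since 5·21=105≡1. Apply D(y)=21·(y−7) mod 26:
Y(24): 21·(24−7)=357≡19 → T
X(23): 21·(23−7)=336≡24 → Y
I(8): 21·(8−7)=21 → V
M(12): 21·(12−7)=105≡1 → B
W(22): 21·(22−7)=315≡3 → D
S(18): 21·(18−7)=231≡23 → X

TYVBDX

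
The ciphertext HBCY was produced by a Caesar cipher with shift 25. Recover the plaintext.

H(7): 7−25=-18≡8 → I
B(1): 1−25=-24≡2 → C
C(2): 2−25=-23≡3 → D
Y(24): 24−25=-1≡25 → Z

ICDZ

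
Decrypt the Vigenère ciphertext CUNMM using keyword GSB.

WCMGU

Repeat the key across the ciphertext: GSBGS
C(2)−G(6): -4≡22 → W
U(20)−S(18): 2 → C
N(13)−B(1): 12 → M
M(12)−G(6): 6 → G
M(12)−S(18): -6≡20 → U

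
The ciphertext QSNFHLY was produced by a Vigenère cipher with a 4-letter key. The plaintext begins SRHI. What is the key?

YBGX

Subtract each crib letter from the matching ciphertext letter (mod 26):
Q(16)−S(18)=-2≡24 → Y
S(18)−R(17)=1 → B
N(13)−H(7)=6 → G
F(5)−I(8)=-3≡23 → X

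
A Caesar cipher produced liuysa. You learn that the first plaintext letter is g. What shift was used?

5

From the crib: l(11)−g(6)=5, so the shift is 5.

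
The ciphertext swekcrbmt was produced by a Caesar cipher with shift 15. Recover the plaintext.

dhpvncmxe

s(18): 18−15=3 → d
w(22): 22−15=7 → h
e(4): 4−15=-11≡15 → p
k(10): 10−15=-5≡21 → v
c(2): 2−15=-13≡13 → n
r(17): 17−15=2 → c
b(1): 1−15=-14≡12 → m
m(12): 12−15=-3≡23 → x
t(19): 19−15=4 → e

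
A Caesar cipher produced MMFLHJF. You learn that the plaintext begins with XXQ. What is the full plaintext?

XXQWSUQ

From the crib: M(12)−X(23)=-11≡15, so the shift is 15.
Subtract 15 from each ciphertext letter:
M(12): 12−15=-3≡23 → X
M(12): 12−15=-3≡23 → X
F(5): 5−15=-10≡16 → Q
L(11): 11−15=-4≡22 → W
H(7): 7−15=-8≡18 → S
J(9): 9−15=-6≡20 → U
F(5): 5−15=-10≡16 → Q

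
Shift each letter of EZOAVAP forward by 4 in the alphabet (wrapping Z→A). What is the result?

IDSEZET

E(4): 4+4=8 → I
Z(25): 25+4=29≡3 → D
O(14): 14+4=18 → S
A(0): 0+4=4 → E
V(21): 21+4=25 → Z
A(0): 0+4=4 → E
P(15): 15+4=19 → T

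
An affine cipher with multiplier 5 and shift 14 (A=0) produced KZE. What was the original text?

UXY

The inverse of 5 mod 26 is 21, since 5·21=105≡1. Apply D(y)=21·(y−14) mod 26:
K(10): 21·(10−14)=-84≡20 → U
Z(25): 21·(25−14)=231≡23 → X
E(4): 21·(4−14)=-210≡24 → Y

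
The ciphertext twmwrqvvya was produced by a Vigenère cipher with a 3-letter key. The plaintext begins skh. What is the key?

Subtract each crib letter from the matching ciphertext letter (mod 26):
t(19)−s(18)=1 → b
w(22)−k(10)=12 → m
m(12)−h(7)=5 → f

bmf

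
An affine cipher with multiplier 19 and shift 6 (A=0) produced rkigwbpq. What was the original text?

The inverse of 19 mod 26 is 11, since 19·11=209≡1. Apply D(y)=11·(y−6) mod 26:
r(17): 11·(17−6)=121≡17 → r
k(10): 11·(10−6)=44≡18 → s
i(8): 11·(8−6)=22 → w
g(6): 11·(6−6)=0 → a
w(22): 11·(22−6)=176≡20 → u
b(1): 11·(1−6)=-55≡23 → x
p(15): 11·(15−6)=99≡21 → v
q(16): 11·(16−6)=110≡6 → g

rswauxvg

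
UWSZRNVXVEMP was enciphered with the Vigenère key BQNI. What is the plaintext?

TGFRQXIPUOZH

Repeat the key across the ciphertext: BQNIBQNIBQNI
U(20)−B(1): 19 → T
W(22)−Q(16): 6 → G
S(18)−N(13): 5 → F
Z(25)−I(8): 17 → R
R(17)−B(1): 16 → Q
N(13)−Q(16): -3≡23 → X
V(21)−N(13): 8 → I
X(23)−I(8): 15 → P
V(21)−B(1): 20 → U
E(4)−Q(16): -12≡14 → O
M(12)−N(13): -1≡25 → Z
P(15)−I(8): 7 → H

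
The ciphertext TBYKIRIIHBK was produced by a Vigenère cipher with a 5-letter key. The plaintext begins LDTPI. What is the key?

IYFVA

Subtract each crib letter from the matching ciphertext letter (mod 26):
T(19)−L(11)=8 → I
B(1)−D(3)=-2≡24 → Y
Y(24)−T(19)=5 → F
K(10)−P(15)=-5≡21 → V
I(8)−I(8)=0 → A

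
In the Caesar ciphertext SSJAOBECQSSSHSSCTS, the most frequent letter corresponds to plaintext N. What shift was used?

5

The most frequent ciphertext letter is S (appears 8 times).
S is position 18; N is position 13.
Shift = 5.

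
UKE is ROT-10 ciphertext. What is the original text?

KAU

U(20): 20−10=10 → K
K(10): 10−10=0 → A
E(4): 4−10=-6≡20 → U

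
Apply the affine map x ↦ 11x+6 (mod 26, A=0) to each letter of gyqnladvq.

ukatxgnda

g(6): 11·6+6=72≡20 → u
y(24): 11·24+6=270≡10 → k
q(16): 11·16+6=182≡0 → a
n(13): 11·13+6=149≡19 → t
l(11): 11·11+6=127≡23 → x
a(0): 11·0+6=6 → g
d(3): 11·3+6=39≡13 → n
v(21): 11·21+6=237≡3 → d
q(16): 11·16+6=182≡0 → a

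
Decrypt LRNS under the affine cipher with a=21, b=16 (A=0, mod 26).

The inverse of 21 mod 26 is 5, since 21·5=105≡1. Apply D(y)=5·(y−16) mod 26:
L(11): 5·(11−16)=-25≡1 → B
R(17): 5·(17−16)=5 → F
N(13): 5·(13−16)=-15≡11 → L
S(18): 5·(18−16)=10 → K

BFLK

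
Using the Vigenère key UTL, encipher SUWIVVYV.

MNHCOGSO

Repeat the key across the message: UTLUTLUT
S(18)+U(20): 38≡12 → M
U(20)+T(19): 39≡13 → N
W(22)+L(11): 33≡7 → H
I(8)+U(20): 28≡2 → C
V(21)+T(19): 40≡14 → O
V(21)+L(11): 32≡6 → G
Y(24)+U(20): 44≡18 → S
V(21)+T(19): 40≡14 → O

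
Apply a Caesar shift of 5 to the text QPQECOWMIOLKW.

VUVJHTBRNTQPB

Q(16): 16+5=21 → V
P(15): 15+5=20 → U
Q(16): 16+5=21 → V
E(4): 4+5=9 → J
C(2): 2+5=7 → H
O(14): 14+5=19 → T
W(22): 22+5=27≡1 → B
M(12): 12+5=17 → R
I(8): 8+5=13 → N
O(14): 14+5=19 → T
L(11): 11+5=16 → Q
K(10): 10+5=15 → P
W(22): 22+5=27≡1 → B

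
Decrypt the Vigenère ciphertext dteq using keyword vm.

Repeat the key across the ciphertext: vmvm
d(3)−v(21): -18≡8 → i
t(19)−m(12): 7 → h
e(4)−v(21): -17≡9 → j
q(16)−m(12): 4 → e

ihje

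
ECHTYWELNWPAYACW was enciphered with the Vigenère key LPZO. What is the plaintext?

TNIFNHFXCHQMNLDI

Repeat the key across the ciphertext: LPZOLPZOLPZOLPZO
E(4)−L(11): -7≡19 → T
C(2)−P(15): -13≡13 → N
H(7)−Z(25): -18≡8 → I
T(19)−O(14): 5 → F
Y(24)−L(11): 13 → N
W(22)−P(15): 7 → H
E(4)−Z(25): -21≡5 → F
L(11)−O(14): -3≡23 → X
N(13)−L(11): 2 → C
W(22)−P(15): 7 → H
P(15)−Z(25): -10≡16 → Q
A(0)−O(14): -14≡12 → M
Y(24)−L(11): 13 → N
A(0)−P(15): -15≡11 → L
C(2)−Z(25): -23≡3 → D
W(22)−O(14): 8 → I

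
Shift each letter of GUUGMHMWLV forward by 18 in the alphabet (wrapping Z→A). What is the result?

G(6): 6+18=24 → Y
U(20): 20+18=38≡12 → M
U(20): 20+18=38≡12 → M
G(6): 6+18=24 → Y
M(12): 12+18=30≡4 → E
H(7): 7+18=25 → Z
M(12): 12+18=30≡4 → E
W(22): 22+18=40≡14 → O
L(11): 11+18=29≡3 → D
V(21): 21+18=39≡13 → N

YMMYEZEODN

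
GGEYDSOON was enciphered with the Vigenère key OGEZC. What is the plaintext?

SAAZBEIKO

Repeat the key across the ciphertext: OGEZCOGEZ
G(6)−O(14): -8≡18 → S
G(6)−G(6): 0 → A
E(4)−E(4): 0 → A
Y(24)−Z(25): -1≡25 → Z
D(3)−C(2): 1 → B
S(18)−O(14): 4 → E
O(14)−G(6): 8 → I
O(14)−E(4): 10 → K
N(13)−Z(25): -12≡14 → O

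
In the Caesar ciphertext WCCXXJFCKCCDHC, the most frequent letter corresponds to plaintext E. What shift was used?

24

The most frequent ciphertext letter is C (appears 6 times).
C is position 2; E is position 4.
Shift = -2≡24.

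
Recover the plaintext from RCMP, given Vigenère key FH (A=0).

MVHI

Repeat the key across the ciphertext: FHFH
R(17)−F(5): 12 → M
C(2)−H(7): -5≡21 → V
M(12)−F(5): 7 → H
P(15)−H(7): 8 → I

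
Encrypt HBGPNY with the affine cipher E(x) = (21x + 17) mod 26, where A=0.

H(7): 21·7+17=164≡8 → I
B(1): 21·1+17=38≡12 → M
G(6): 21·6+17=143≡13 → N
P(15): 21·15+17=332≡20 → U
N(13): 21·13+17=290≡4 → E
Y(24): 21·24+17=521≡1 → B

IMNUEB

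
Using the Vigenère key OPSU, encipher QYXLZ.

ENPFN

Repeat the key across the message: OPSUO
Q(16)+O(14): 30≡4 → E
Y(24)+P(15): 39≡13 → N
X(23)+S(18): 41≡15 → P
L(11)+U(20): 31≡5 → F
Z(25)+O(14): 39≡13 → N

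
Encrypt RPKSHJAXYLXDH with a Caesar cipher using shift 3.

R(17): 17+3=20 → U
P(15): 15+3=18 → S
K(10): 10+3=13 → N
S(18): 18+3=21 → V
H(7): 7+3=10 → K
J(9): 9+3=12 → M
A(0): 0+3=3 → D
X(23): 23+3=26≡0 → A
Y(24): 24+3=27≡1 → B
L(11): 11+3=14 → O
X(23): 23+3=26≡0 → A
D(3): 3+3=6 → G
H(7): 7+3=10 → K

USNVKMDABOAGK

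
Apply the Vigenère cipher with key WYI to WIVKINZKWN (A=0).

Repeat the key across the message: WYIWYIWYIW
W(22)+W(22): 44≡18 → S
I(8)+Y(24): 32≡6 → G
V(21)+I(8): 29≡3 → D
K(10)+W(22): 32≡6 → G
I(8)+Y(24): 32≡6 → G
N(13)+I(8): 21 → V
Z(25)+W(22): 47≡21 → V
K(10)+Y(24): 34≡8 → I
W(22)+I(8): 30≡4 → E
N(13)+W(22): 35≡9 → J

SGDGGVVIEJ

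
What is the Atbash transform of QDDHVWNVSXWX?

JWWSEDMEHCDC

Q(16) → J(9)
D(3) → W(22)
D(3) → W(22)
H(7) → S(18)
V(21) → E(4)
W(22) → D(3)
N(13) → M(12)
V(21) → E(4)
S(18) → H(7)
X(23) → C(2)
W(22) → D(3)
X(23) → C(2)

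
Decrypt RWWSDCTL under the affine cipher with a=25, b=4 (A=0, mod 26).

NIIMBCLT

The inverse of 25 mod 26 is 25, since 25·25=625≡1. Apply D(y)=25·(y−4) mod 26:
R(17): 25·(17−4)=325≡13 → N
W(22): 25·(22−4)=450≡8 → I
W(22): 25·(22−4)=450≡8 → I
S(18): 25·(18−4)=350≡12 → M
D(3): 25·(3−4)=-25≡1 → B
C(2): 25·(2−4)=-50≡2 → C
T(19): 25·(19−4)=375≡11 → L
L(11): 25·(11−4)=175≡19 → T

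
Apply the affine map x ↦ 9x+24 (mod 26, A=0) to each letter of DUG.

D(3): 9·3+24=51≡25 → Z
U(20): 9·20+24=204≡22 → W
G(6): 9·6+24=78≡0 → A

ZWA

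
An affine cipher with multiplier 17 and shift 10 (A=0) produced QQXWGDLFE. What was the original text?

The inverse of 17 mod 26 is 23, since 17·23=391≡1. Apply D(y)=23·(y−10) mod 26:
Q(16): 23·(16−10)=138≡8 → I
Q(16): 23·(16−10)=138≡8 → I
X(23): 23·(23−10)=299≡13 → N
W(22): 23·(22−10)=276≡16 → Q
G(6): 23·(6−10)=-92≡12 → M
D(3): 23·(3−10)=-161≡21 → V
L(11): 23·(11−10)=23 → X
F(5): 23·(5−10)=-115≡15 → P
E(4): 23·(4−10)=-138≡18 → S

IINQMVXPS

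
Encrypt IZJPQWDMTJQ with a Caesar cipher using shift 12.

I(8): 8+12=20 → U
Z(25): 25+12=37≡11 → L
J(9): 9+12=21 → V
P(15): 15+12=27≡1 → B
Q(16): 16+12=28≡2 → C
W(22): 22+12=34≡8 → I
D(3): 3+12=15 → P
M(12): 12+12=24 → Y
T(19): 19+12=31≡5 → F
J(9): 9+12=21 → V
Q(16): 16+12=28≡2 → C

ULVBCIPYFVC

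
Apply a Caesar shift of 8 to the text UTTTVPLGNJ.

CBBBDXTOVR

U(20): 20+8=28≡2 → C
T(19): 19+8=27≡1 → B
T(19): 19+8=27≡1 → B
T(19): 19+8=27≡1 → B
V(21): 21+8=29≡3 → D
P(15): 15+8=23 → X
L(11): 11+8=19 → T
G(6): 6+8=14 → O
N(13): 13+8=21 → V
J(9): 9+8=17 → R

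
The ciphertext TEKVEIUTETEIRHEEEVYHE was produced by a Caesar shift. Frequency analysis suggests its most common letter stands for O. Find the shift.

16

The most frequent ciphertext letter is E (appears 8 times).
E is position 4; O is position 14.
Shift = -10≡16.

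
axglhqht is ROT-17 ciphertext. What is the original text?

jgpuqzqc

a(0): 0−17=-17≡9 → j
x(23): 23−17=6 → g
g(6): 6−17=-11≡15 → p
l(11): 11−17=-6≡20 → u
h(7): 7−17=-10≡16 → q
q(16): 16−17=-1≡25 → z
h(7): 7−17=-10≡16 → q
t(19): 19−17=2 → c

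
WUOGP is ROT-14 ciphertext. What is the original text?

IGASB

W(22): 22−14=8 → I
U(20): 20−14=6 → G
O(14): 14−14=0 → A
G(6): 6−14=-8≡18 → S
P(15): 15−14=1 → B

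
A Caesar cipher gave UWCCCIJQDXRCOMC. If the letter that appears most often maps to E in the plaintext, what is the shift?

24

The most frequent ciphertext letter is C (appears 5 times).
C is position 2; E is position 4.
Shift = -2≡24.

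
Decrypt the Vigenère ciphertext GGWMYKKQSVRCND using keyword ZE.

HCXIZGLMTRSYOZ

Repeat the key across the ciphertext: ZEZEZEZEZEZEZE
G(6)−Z(25): -19≡7 → H
G(6)−E(4): 2 → C
W(22)−Z(25): -3≡23 → X
M(12)−E(4): 8 → I
Y(24)−Z(25): -1≡25 → Z
K(10)−E(4): 6 → G
K(10)−Z(25): -15≡11 → L
Q(16)−E(4): 12 → M
S(18)−Z(25): -7≡19 → T
V(21)−E(4): 17 → R
R(17)−Z(25): -8≡18 → S
C(2)−E(4): -2≡24 → Y
N(13)−Z(25): -12≡14 → O
D(3)−E(4): -1≡25 → Z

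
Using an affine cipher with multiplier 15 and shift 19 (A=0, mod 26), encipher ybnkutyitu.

pignhspjsh

y(24): 15·24+19=379≡15 → p
b(1): 15·1+19=34≡8 → i
n(13): 15·13+19=214≡6 → g
k(10): 15·10+19=169≡13 → n
u(20): 15·20+19=319≡7 → h
t(19): 15·19+19=304≡18 → s
y(24): 15·24+19=379≡15 → p
i(8): 15·8+19=139≡9 → j
t(19): 15·19+19=304≡18 → s
u(20): 15·20+19=319≡7 → h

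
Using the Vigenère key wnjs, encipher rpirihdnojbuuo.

ncrjeumfkwkmqb

Repeat the key across the message: wnjswnjswnjswn
r(17)+w(22): 39≡13 → n
p(15)+n(13): 28≡2 → c
i(8)+j(9): 17 → r
r(17)+s(18): 35≡9 → j
i(8)+w(22): 30≡4 → e
h(7)+n(13): 20 → u
d(3)+j(9): 12 → m
n(13)+s(18): 31≡5 → f
o(14)+w(22): 36≡10 → k
j(9)+n(13): 22 → w
b(1)+j(9): 10 → k
u(20)+s(18): 38≡12 → m
u(20)+w(22): 42≡16 → q
o(14)+n(13): 27≡1 → b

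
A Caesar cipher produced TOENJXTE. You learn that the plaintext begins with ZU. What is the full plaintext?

ZUKTPDZK

From the crib: T(19)−Z(25)=-6≡20, so the shift is 20.
Subtract 20 from each ciphertext letter:
T(19): 19−20=-1≡25 → Z
O(14): 14−20=-6≡20 → U
E(4): 4−20=-16≡10 → K
N(13): 13−20=-7≡19 → T
J(9): 9−20=-11≡15 → P
X(23): 23−20=3 → D
T(19): 19−20=-1≡25 → Z
E(4): 4−20=-16≡10 → K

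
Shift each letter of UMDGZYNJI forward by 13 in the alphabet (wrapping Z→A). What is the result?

HZQTMLAWV

U(20): 20+13=33≡7 → H
M(12): 12+13=25 → Z
D(3): 3+13=16 → Q
G(6): 6+13=19 → T
Z(25): 25+13=38≡12 → M
Y(24): 24+13=37≡11 → L
N(13): 13+13=26≡0 → A
J(9): 9+13=22 → W
I(8): 8+13=21 → V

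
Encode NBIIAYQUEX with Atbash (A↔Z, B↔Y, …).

MYRRZBJFVC

N(13) → M(12)
B(1) → Y(24)
I(8) → R(17)
I(8) → R(17)
A(0) → Z(25)
Y(24) → B(1)
Q(16) → J(9)
U(20) → F(5)
E(4) → V(21)
X(23) → C(2)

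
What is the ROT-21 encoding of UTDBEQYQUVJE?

U(20): 20+21=41≡15 → P
T(19): 19+21=40≡14 → O
D(3): 3+21=24 → Y
B(1): 1+21=22 → W
E(4): 4+21=25 → Z
Q(16): 16+21=37≡11 → L
Y(24): 24+21=45≡19 → T
Q(16): 16+21=37≡11 → L
U(20): 20+21=41≡15 → P
V(21): 21+21=42≡16 → Q
J(9): 9+21=30≡4 → E
E(4): 4+21=25 → Z

POYWZLTLPQEZ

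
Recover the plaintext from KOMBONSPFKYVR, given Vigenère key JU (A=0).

BUDHFTJVWQPBI

Repeat the key across the ciphertext: JUJUJUJUJUJUJ
K(10)−J(9): 1 → B
O(14)−U(20): -6≡20 → U
M(12)−J(9): 3 → D
B(1)−U(20): -19≡7 → H
O(14)−J(9): 5 → F
N(13)−U(20): -7≡19 → T
S(18)−J(9): 9 → J
P(15)−U(20): -5≡21 → V
F(5)−J(9): -4≡22 → W
K(10)−U(20): -10≡16 → Q
Y(24)−J(9): 15 → P
V(21)−U(20): 1 → B
R(17)−J(9): 8 → I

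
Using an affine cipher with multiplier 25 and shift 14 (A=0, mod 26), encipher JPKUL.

FZEUD

J(9): 25·9+14=239≡5 → F
P(15): 25·15+14=389≡25 → Z
K(10): 25·10+14=264≡4 → E
U(20): 25·20+14=514≡20 → U
L(11): 25·11+14=289≡3 → D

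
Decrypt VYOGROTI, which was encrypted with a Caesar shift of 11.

V(21): 21−11=10 → K
Y(24): 24−11=13 → N
O(14): 14−11=3 → D
G(6): 6−11=-5≡21 → V
R(17): 17−11=6 → G
O(14): 14−11=3 → D
T(19): 19−11=8 → I
I(8): 8−11=-3≡23 → X

KNDVGDIX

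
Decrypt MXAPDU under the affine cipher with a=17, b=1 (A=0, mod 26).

The inverse of 17 mod 26 is 23, since 17·23=391≡1. Apply D(y)=23·(y−1) mod 26:
M(12): 23·(12−1)=253≡19 → T
X(23): 23·(23−1)=506≡12 → M
A(0): 23·(0−1)=-23≡3 → D
P(15): 23·(15−1)=322≡10 → K
D(3): 23·(3−1)=46≡20 → U
U(20): 23·(20−1)=437≡21 → V

TMDKUV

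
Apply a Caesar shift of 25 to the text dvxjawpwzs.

cuwizvovyr

d(3): 3+25=28≡2 → c
v(21): 21+25=46≡20 → u
x(23): 23+25=48≡22 → w
j(9): 9+25=34≡8 → i
a(0): 0+25=25 → z
w(22): 22+25=47≡21 → v
p(15): 15+25=40≡14 → o
w(22): 22+25=47≡21 → v
z(25): 25+25=50≡24 → y
s(18): 18+25=43≡17 → r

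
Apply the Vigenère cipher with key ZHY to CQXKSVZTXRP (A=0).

Repeat the key across the message: ZHYZHYZHYZH
C(2)+Z(25): 27≡1 → B
Q(16)+H(7): 23 → X
X(23)+Y(24): 47≡21 → V
K(10)+Z(25): 35≡9 → J
S(18)+H(7): 25 → Z
V(21)+Y(24): 45≡19 → T
Z(25)+Z(25): 50≡24 → Y
T(19)+H(7): 26≡0 → A
X(23)+Y(24): 47≡21 → V
R(17)+Z(25): 42≡16 → Q
P(15)+H(7): 22 → W

BXVJZTYAVQW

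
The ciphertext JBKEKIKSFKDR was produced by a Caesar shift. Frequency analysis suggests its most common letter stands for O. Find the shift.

The most frequent ciphertext letter is K (appears 4 times).
K is position 10; O is position 14.
Shift = -4≡22.

22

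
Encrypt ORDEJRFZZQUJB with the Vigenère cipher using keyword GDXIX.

UUAMGXIWHNAMY

Repeat the key across the message: GDXIXGDXIXGDX
O(14)+G(6): 20 → U
R(17)+D(3): 20 → U
D(3)+X(23): 26≡0 → A
E(4)+I(8): 12 → M
J(9)+X(23): 32≡6 → G
R(17)+G(6): 23 → X
F(5)+D(3): 8 → I
Z(25)+X(23): 48≡22 → W
Z(25)+I(8): 33≡7 → H
Q(16)+X(23): 39≡13 → N
U(20)+G(6): 26≡0 → A
J(9)+D(3): 12 → M
B(1)+X(23): 24 → Y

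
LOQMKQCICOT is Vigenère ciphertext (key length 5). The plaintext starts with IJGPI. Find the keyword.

Subtract each crib letter from the matching ciphertext letter (mod 26):
L(11)−I(8)=3 → D
O(14)−J(9)=5 → F
Q(16)−G(6)=10 → K
M(12)−P(15)=-3≡23 → X
K(10)−I(8)=2 → C

DFKXC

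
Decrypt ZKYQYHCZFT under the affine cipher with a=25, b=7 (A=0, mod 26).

IXJRJAFICO

The inverse of 25 mod 26 is 25, since 25·25=625≡1. Apply D(y)=25·(y−7) mod 26:
Z(25): 25·(25−7)=450≡8 → I
K(10): 25·(10−7)=75≡23 → X
Y(24): 25·(24−7)=425≡9 → J
Q(16): 25·(16−7)=225≡17 → R
Y(24): 25·(24−7)=425≡9 → J
H(7): 25·(7−7)=0 → A
C(2): 25·(2−7)=-125≡5 → F
Z(25): 25·(25−7)=450≡8 → I
F(5): 25·(5−7)=-50≡2 → C
T(19): 25·(19−7)=300≡14 → O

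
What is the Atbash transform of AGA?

ZTZ

A(0) → Z(25)
G(6) → T(19)
A(0) → Z(25)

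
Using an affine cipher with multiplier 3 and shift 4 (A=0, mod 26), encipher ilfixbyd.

cltcvhyn

i(8): 3·8+4=28≡2 → c
l(11): 3·11+4=37≡11 → l
f(5): 3·5+4=19 → t
i(8): 3·8+4=28≡2 → c
x(23): 3·23+4=73≡21 → v
b(1): 3·1+4=7 → h
y(24): 3·24+4=76≡24 → y
d(3): 3·3+4=13 → n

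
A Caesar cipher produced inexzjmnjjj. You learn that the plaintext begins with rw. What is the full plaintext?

From the crib: i(8)−r(17)=-9≡17, so the shift is 17.
Subtract 17 from each ciphertext letter:
i(8): 8−17=-9≡17 → r
n(13): 13−17=-4≡22 → w
e(4): 4−17=-13≡13 → n
x(23): 23−17=6 → g
z(25): 25−17=8 → i
j(9): 9−17=-8≡18 → s
m(12): 12−17=-5≡21 → v
n(13): 13−17=-4≡22 → w
j(9): 9−17=-8≡18 → s
j(9): 9−17=-8≡18 → s
j(9): 9−17=-8≡18 → s

rwngisvwsss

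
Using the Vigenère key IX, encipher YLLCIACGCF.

Repeat the key across the message: IXIXIXIXIX
Y(24)+I(8): 32≡6 → G
L(11)+X(23): 34≡8 → I
L(11)+I(8): 19 → T
C(2)+X(23): 25 → Z
I(8)+I(8): 16 → Q
A(0)+X(23): 23 → X
C(2)+I(8): 10 → K
G(6)+X(23): 29≡3 → D
C(2)+I(8): 10 → K
F(5)+X(23): 28≡2 → C

GITZQXKDKC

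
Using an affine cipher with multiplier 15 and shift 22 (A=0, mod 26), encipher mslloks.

m(12): 15·12+22=202≡20 → u
s(18): 15·18+22=292≡6 → g
l(11): 15·11+22=187≡5 → f
l(11): 15·11+22=187≡5 → f
o(14): 15·14+22=232≡24 → y
k(10): 15·10+22=172≡16 → q
s(18): 15·18+22=292≡6 → g

ugffyqg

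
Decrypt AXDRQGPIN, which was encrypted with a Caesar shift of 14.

MJPDCSBUZ

A(0): 0−14=-14≡12 → M
X(23): 23−14=9 → J
D(3): 3−14=-11≡15 → P
R(17): 17−14=3 → D
Q(16): 16−14=2 → C
G(6): 6−14=-8≡18 → S
P(15): 15−14=1 → B
I(8): 8−14=-6≡20 → U
N(13): 13−14=-1≡25 → Z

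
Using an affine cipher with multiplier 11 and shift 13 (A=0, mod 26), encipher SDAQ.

DUNH

S(18): 11·18+13=211≡3 → D
D(3): 11·3+13=46≡20 → U
A(0): 11·0+13=13 → N
Q(16): 11·16+13=189≡7 → H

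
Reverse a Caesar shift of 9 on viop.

mzfg

v(21): 21−9=12 → m
i(8): 8−9=-1≡25 → z
o(14): 14−9=5 → f
p(15): 15−9=6 → g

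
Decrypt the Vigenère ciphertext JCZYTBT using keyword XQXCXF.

Repeat the key across the ciphertext: XQXCXFX
J(9)−X(23): -14≡12 → M
C(2)−Q(16): -14≡12 → M
Z(25)−X(23): 2 → C
Y(24)−C(2): 22 → W
T(19)−X(23): -4≡22 → W
B(1)−F(5): -4≡22 → W
T(19)−X(23): -4≡22 → W

MMCWWWW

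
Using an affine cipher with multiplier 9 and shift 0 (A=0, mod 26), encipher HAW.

LAQ

H(7): 9·7+0=63≡11 → L
A(0): 9·0+0=0 → A
W(22): 9·22+0=198≡16 → Q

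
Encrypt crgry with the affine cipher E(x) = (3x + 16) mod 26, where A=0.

wpipk

c(2): 3·2+16=22 → w
r(17): 3·17+16=67≡15 → p
g(6): 3·6+16=34≡8 → i
r(17): 3·17+16=67≡15 → p
y(24): 3·24+16=88≡10 → k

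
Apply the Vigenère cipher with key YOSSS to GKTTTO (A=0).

EYLLLM

Repeat the key across the message: YOSSSY
G(6)+Y(24): 30≡4 → E
K(10)+O(14): 24 → Y
T(19)+S(18): 37≡11 → L
T(19)+S(18): 37≡11 → L
T(19)+S(18): 37≡11 → L
O(14)+Y(24): 38≡12 → M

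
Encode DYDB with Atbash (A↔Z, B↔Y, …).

D(3) → W(22)
Y(24) → B(1)
D(3) → W(22)
B(1) → Y(24)

WBWY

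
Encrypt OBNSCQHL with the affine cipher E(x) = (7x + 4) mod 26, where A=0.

O(14): 7·14+4=102≡24 → Y
B(1): 7·1+4=11 → L
N(13): 7·13+4=95≡17 → R
S(18): 7·18+4=130≡0 → A
C(2): 7·2+4=18 → S
Q(16): 7·16+4=116≡12 → M
H(7): 7·7+4=53≡1 → B
L(11): 7·11+4=81≡3 → D

YLRASMBD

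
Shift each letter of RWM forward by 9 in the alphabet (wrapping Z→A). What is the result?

R(17): 17+9=26≡0 → A
W(22): 22+9=31≡5 → F
M(12): 12+9=21 → V

AFV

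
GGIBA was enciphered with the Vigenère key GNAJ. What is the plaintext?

ATISU

Repeat the key across the ciphertext: GNAJG
G(6)−G(6): 0 → A
G(6)−N(13): -7≡19 → T
I(8)−A(0): 8 → I
B(1)−J(9): -8≡18 → S
A(0)−G(6): -6≡20 → U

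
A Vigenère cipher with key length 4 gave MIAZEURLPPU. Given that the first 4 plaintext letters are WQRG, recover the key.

Subtract each crib letter from the matching ciphertext letter (mod 26):
M(12)−W(22)=-10≡16 → Q
I(8)−Q(16)=-8≡18 → S
A(0)−R(17)=-17≡9 → J
Z(25)−G(6)=19 → T

QSJT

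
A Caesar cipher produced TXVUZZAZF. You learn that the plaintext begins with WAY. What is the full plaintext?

From the crib: T(19)−W(22)=-3≡23, so the shift is 23.
Subtract 23 from each ciphertext letter:
T(19): 19−23=-4≡22 → W
X(23): 23−23=0 → A
V(21): 21−23=-2≡24 → Y
U(20): 20−23=-3≡23 → X
Z(25): 25−23=2 → C
Z(25): 25−23=2 → C
A(0): 0−23=-23≡3 → D
Z(25): 25−23=2 → C
F(5): 5−23=-18≡8 → I

WAYXCCDCI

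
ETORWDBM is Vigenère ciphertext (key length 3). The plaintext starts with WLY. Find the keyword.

IIQ

Subtract each crib letter from the matching ciphertext letter (mod 26):
E(4)−W(22)=-18≡8 → I
T(19)−L(11)=8 → I
O(14)−Y(24)=-10≡16 → Q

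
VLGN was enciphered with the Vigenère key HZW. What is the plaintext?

Repeat the key across the ciphertext: HZWH
V(21)−H(7): 14 → O
L(11)−Z(25): -14≡12 → M
G(6)−W(22): -16≡10 → K
N(13)−H(7): 6 → G

OMKG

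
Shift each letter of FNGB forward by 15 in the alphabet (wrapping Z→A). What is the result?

UCVQ

F(5): 5+15=20 → U
N(13): 13+15=28≡2 → C
G(6): 6+15=21 → V
B(1): 1+15=16 → Q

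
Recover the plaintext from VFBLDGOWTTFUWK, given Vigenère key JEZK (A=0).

MBCBUCPMKPGKNG

Repeat the key across the ciphertext: JEZKJEZKJEZKJE
V(21)−J(9): 12 → M
F(5)−E(4): 1 → B
B(1)−Z(25): -24≡2 → C
L(11)−K(10): 1 → B
D(3)−J(9): -6≡20 → U
G(6)−E(4): 2 → C
O(14)−Z(25): -11≡15 → P
W(22)−K(10): 12 → M
T(19)−J(9): 10 → K
T(19)−E(4): 15 → P
F(5)−Z(25): -20≡6 → G
U(20)−K(10): 10 → K
W(22)−J(9): 13 → N
K(10)−E(4): 6 → G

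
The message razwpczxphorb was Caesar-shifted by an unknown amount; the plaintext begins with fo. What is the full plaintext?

fonkdqnldvcfp

From the crib: r(17)−f(5)=12, so the shift is 12.
Subtract 12 from each ciphertext letter:
r(17): 17−12=5 → f
a(0): 0−12=-12≡14 → o
z(25): 25−12=13 → n
w(22): 22−12=10 → k
p(15): 15−12=3 → d
c(2): 2−12=-10≡16 → q
z(25): 25−12=13 → n
x(23): 23−12=11 → l
p(15): 15−12=3 → d
h(7): 7−12=-5≡21 → v
o(14): 14−12=2 → c
r(17): 17−12=5 → f
b(1): 1−12=-11≡15 → p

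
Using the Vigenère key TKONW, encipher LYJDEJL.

EIXQACV

Repeat the key across the message: TKONWTK
L(11)+T(19): 30≡4 → E
Y(24)+K(10): 34≡8 → I
J(9)+O(14): 23 → X
D(3)+N(13): 16 → Q
E(4)+W(22): 26≡0 → A
J(9)+T(19): 28≡2 → C
L(11)+K(10): 21 → V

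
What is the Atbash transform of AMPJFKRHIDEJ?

ZNKQUPISRWVQ

A(0) → Z(25)
M(12) → N(13)
P(15) → K(10)
J(9) → Q(16)
F(5) → U(20)
K(10) → P(15)
R(17) → I(8)
H(7) → S(18)
I(8) → R(17)
D(3) → W(22)
E(4) → V(21)
J(9) → Q(16)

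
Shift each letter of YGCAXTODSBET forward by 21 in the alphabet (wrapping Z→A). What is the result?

TBXVSOJYNWZO

Y(24): 24+21=45≡19 → T
G(6): 6+21=27≡1 → B
C(2): 2+21=23 → X
A(0): 0+21=21 → V
X(23): 23+21=44≡18 → S
T(19): 19+21=40≡14 → O
O(14): 14+21=35≡9 → J
D(3): 3+21=24 → Y
S(18): 18+21=39≡13 → N
B(1): 1+21=22 → W
E(4): 4+21=25 → Z
T(19): 19+21=40≡14 → O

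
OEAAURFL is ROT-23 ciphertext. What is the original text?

RHDDXUIO

O(14): 14−23=-9≡17 → R
E(4): 4−23=-19≡7 → H
A(0): 0−23=-23≡3 → D
A(0): 0−23=-23≡3 → D
U(20): 20−23=-3≡23 → X
R(17): 17−23=-6≡20 → U
F(5): 5−23=-18≡8 → I
L(11): 11−23=-12≡14 → O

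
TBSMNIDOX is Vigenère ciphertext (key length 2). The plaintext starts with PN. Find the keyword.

Subtract each crib letter from the matching ciphertext letter (mod 26):
T(19)−P(15)=4 → E
B(1)−N(13)=-12≡14 → O

EO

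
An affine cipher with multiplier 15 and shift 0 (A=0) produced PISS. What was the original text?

BEWW

The inverse of 15 mod 26 is 7, since 15·7=105≡1. Apply D(y)=7·(y−0) mod 26:
P(15): 7·(15−0)=105≡1 → B
I(8): 7·(8−0)=56≡4 → E
S(18): 7·(18−0)=126≡22 → W
S(18): 7·(18−0)=126≡22 → W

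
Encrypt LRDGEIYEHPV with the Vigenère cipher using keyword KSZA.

VJCGOAXERHU

Repeat the key across the message: KSZAKSZAKSZ
L(11)+K(10): 21 → V
R(17)+S(18): 35≡9 → J
D(3)+Z(25): 28≡2 → C
G(6)+A(0): 6 → G
E(4)+K(10): 14 → O
I(8)+S(18): 26≡0 → A
Y(24)+Z(25): 49≡23 → X
E(4)+A(0): 4 → E
H(7)+K(10): 17 → R
P(15)+S(18): 33≡7 → H
V(21)+Z(25): 46≡20 → U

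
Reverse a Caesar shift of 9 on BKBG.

SBSX

B(1): 1−9=-8≡18 → S
K(10): 10−9=1 → B
B(1): 1−9=-8≡18 → S
G(6): 6−9=-3≡23 → X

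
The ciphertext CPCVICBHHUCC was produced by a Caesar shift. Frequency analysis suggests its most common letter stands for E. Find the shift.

The most frequent ciphertext letter is C (appears 5 times).
C is position 2; E is position 4.
Shift = -2≡24.

24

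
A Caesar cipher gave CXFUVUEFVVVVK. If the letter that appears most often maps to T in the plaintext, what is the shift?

The most frequent ciphertext letter is V (appears 5 times).
V is position 21; T is position 19.
Shift = 2.

2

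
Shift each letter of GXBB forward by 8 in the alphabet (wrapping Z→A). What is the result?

G(6): 6+8=14 → O
X(23): 23+8=31≡5 → F
B(1): 1+8=9 → J
B(1): 1+8=9 → J

OFJJ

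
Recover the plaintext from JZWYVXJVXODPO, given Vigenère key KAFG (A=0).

ZZRSLXEPNOYJE

Repeat the key across the ciphertext: KAFGKAFGKAFGK
J(9)−K(10): -1≡25 → Z
Z(25)−A(0): 25 → Z
W(22)−F(5): 17 → R
Y(24)−G(6): 18 → S
V(21)−K(10): 11 → L
X(23)−A(0): 23 → X
J(9)−F(5): 4 → E
V(21)−G(6): 15 → P
X(23)−K(10): 13 → N
O(14)−A(0): 14 → O
D(3)−F(5): -2≡24 → Y
P(15)−G(6): 9 → J
O(14)−K(10): 4 → E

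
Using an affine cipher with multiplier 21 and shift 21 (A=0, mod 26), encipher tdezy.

t(19): 21·19+21=420≡4 → e
d(3): 21·3+21=84≡6 → g
e(4): 21·4+21=105≡1 → b
z(25): 21·25+21=546≡0 → a
y(24): 21·24+21=525≡5 → f

egbaf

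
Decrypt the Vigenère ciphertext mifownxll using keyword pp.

Repeat the key across the ciphertext: ppppppppp
m(12)−p(15): -3≡23 → x
i(8)−p(15): -7≡19 → t
f(5)−p(15): -10≡16 → q
o(14)−p(15): -1≡25 → z
w(22)−p(15): 7 → h
n(13)−p(15): -2≡24 → y
x(23)−p(15): 8 → i
l(11)−p(15): -4≡22 → w
l(11)−p(15): -4≡22 → w

xtqzhyiww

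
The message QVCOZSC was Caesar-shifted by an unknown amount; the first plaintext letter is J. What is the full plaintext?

JOVHSLV

From the crib: Q(16)−J(9)=7, so the shift is 7.
Subtract 7 from each ciphertext letter:
Q(16): 16−7=9 → J
V(21): 21−7=14 → O
C(2): 2−7=-5≡21 → V
O(14): 14−7=7 → H
Z(25): 25−7=18 → S
S(18): 18−7=11 → L
C(2): 2−7=-5≡21 → V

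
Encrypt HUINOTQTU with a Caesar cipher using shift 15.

H(7): 7+15=22 → W
U(20): 20+15=35≡9 → J
I(8): 8+15=23 → X
N(13): 13+15=28≡2 → C
O(14): 14+15=29≡3 → D
T(19): 19+15=34≡8 → I
Q(16): 16+15=31≡5 → F
T(19): 19+15=34≡8 → I
U(20): 20+15=35≡9 → J

WJXCDIFIJ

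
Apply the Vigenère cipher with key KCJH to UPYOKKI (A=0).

Repeat the key across the message: KCJHKCJ
U(20)+K(10): 30≡4 → E
P(15)+C(2): 17 → R
Y(24)+J(9): 33≡7 → H
O(14)+H(7): 21 → V
K(10)+K(10): 20 → U
K(10)+C(2): 12 → M
I(8)+J(9): 17 → R

ERHVUMR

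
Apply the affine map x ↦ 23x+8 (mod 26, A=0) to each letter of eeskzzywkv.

e(4): 23·4+8=100≡22 → w
e(4): 23·4+8=100≡22 → w
s(18): 23·18+8=422≡6 → g
k(10): 23·10+8=238≡4 → e
z(25): 23·25+8=583≡11 → l
z(25): 23·25+8=583≡11 → l
y(24): 23·24+8=560≡14 → o
w(22): 23·22+8=514≡20 → u
k(10): 23·10+8=238≡4 → e
v(21): 23·21+8=491≡23 → x

wwgellouex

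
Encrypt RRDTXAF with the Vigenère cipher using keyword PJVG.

Repeat the key across the message: PJVGPJV
R(17)+P(15): 32≡6 → G
R(17)+J(9): 26≡0 → A
D(3)+V(21): 24 → Y
T(19)+G(6): 25 → Z
X(23)+P(15): 38≡12 → M
A(0)+J(9): 9 → J
F(5)+V(21): 26≡0 → A

GAYZMJA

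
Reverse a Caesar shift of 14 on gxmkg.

g(6): 6−14=-8≡18 → s
x(23): 23−14=9 → j
m(12): 12−14=-2≡24 → y
k(10): 10−14=-4≡22 → w
g(6): 6−14=-8≡18 → s

sjyws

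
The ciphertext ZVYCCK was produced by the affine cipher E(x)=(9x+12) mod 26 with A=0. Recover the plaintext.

NBKWWU

The inverse of 9 mod 26 is 3, since 9·3=27≡1. Apply D(y)=3·(y−12) mod 26:
Z(25): 3·(25−12)=39≡13 → N
V(21): 3·(21−12)=27≡1 → B
Y(24): 3·(24−12)=36≡10 → K
C(2): 3·(2−12)=-30≡22 → W
C(2): 3·(2−12)=-30≡22 → W
K(10): 3·(10−12)=-6≡20 → U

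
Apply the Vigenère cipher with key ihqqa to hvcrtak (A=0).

pcshtir

Repeat the key across the message: ihqqaih
h(7)+i(8): 15 → p
v(21)+h(7): 28≡2 → c
c(2)+q(16): 18 → s
r(17)+q(16): 33≡7 → h
t(19)+a(0): 19 → t
a(0)+i(8): 8 → i
k(10)+h(7): 17 → r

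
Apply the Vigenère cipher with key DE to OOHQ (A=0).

Repeat the key across the message: DEDE
O(14)+D(3): 17 → R
O(14)+E(4): 18 → S
H(7)+D(3): 10 → K
Q(16)+E(4): 20 → U

RSKU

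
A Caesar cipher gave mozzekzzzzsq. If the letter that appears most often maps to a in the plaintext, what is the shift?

25

The most frequent ciphertext letter is z (appears 6 times).
z is position 25; a is position 0.
Shift = 25.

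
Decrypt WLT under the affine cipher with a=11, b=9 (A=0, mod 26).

The inverse of 11 mod 26 is 19, since 11·19=209≡1. Apply D(y)=19·(y−9) mod 26:
W(22): 19·(22−9)=247≡13 → N
L(11): 19·(11−9)=38≡12 → M
T(19): 19·(19−9)=190≡8 → I

NMI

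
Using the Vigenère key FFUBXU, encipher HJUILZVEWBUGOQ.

MOOJITAJQCRATV

Repeat the key across the message: FFUBXUFFUBXUFF
H(7)+F(5): 12 → M
J(9)+F(5): 14 → O
U(20)+U(20): 40≡14 → O
I(8)+B(1): 9 → J
L(11)+X(23): 34≡8 → I
Z(25)+U(20): 45≡19 → T
V(21)+F(5): 26≡0 → A
E(4)+F(5): 9 → J
W(22)+U(20): 42≡16 → Q
B(1)+B(1): 2 → C
U(20)+X(23): 43≡17 → R
G(6)+U(20): 26≡0 → A
O(14)+F(5): 19 → T
Q(16)+F(5): 21 → V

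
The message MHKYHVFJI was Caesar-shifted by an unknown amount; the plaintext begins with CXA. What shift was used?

From the crib: M(12)−C(2)=10, so the shift is 10.

10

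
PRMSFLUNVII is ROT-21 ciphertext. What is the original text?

P(15): 15−21=-6≡20 → U
R(17): 17−21=-4≡22 → W
M(12): 12−21=-9≡17 → R
S(18): 18−21=-3≡23 → X
F(5): 5−21=-16≡10 → K
L(11): 11−21=-10≡16 → Q
U(20): 20−21=-1≡25 → Z
N(13): 13−21=-8≡18 → S
V(21): 21−21=0 → A
I(8): 8−21=-13≡13 → N
I(8): 8−21=-13≡13 → N

UWRXKQZSANN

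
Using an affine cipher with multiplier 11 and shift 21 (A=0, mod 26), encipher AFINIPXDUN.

VYFIFEOCHI

A(0): 11·0+21=21 → V
F(5): 11·5+21=76≡24 → Y
I(8): 11·8+21=109≡5 → F
N(13): 11·13+21=164≡8 → I
I(8): 11·8+21=109≡5 → F
P(15): 11·15+21=186≡4 → E
X(23): 11·23+21=274≡14 → O
D(3): 11·3+21=54≡2 → C
U(20): 11·20+21=241≡7 → H
N(13): 11·13+21=164≡8 → I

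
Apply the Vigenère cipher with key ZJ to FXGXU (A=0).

EGFGT

Repeat the key across the message: ZJZJZ
F(5)+Z(25): 30≡4 → E
X(23)+J(9): 32≡6 → G
G(6)+Z(25): 31≡5 → F
X(23)+J(9): 32≡6 → G
U(20)+Z(25): 45≡19 → T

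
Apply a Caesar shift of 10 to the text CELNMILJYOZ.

MOVXWSVTIYJ

C(2): 2+10=12 → M
E(4): 4+10=14 → O
L(11): 11+10=21 → V
N(13): 13+10=23 → X
M(12): 12+10=22 → W
I(8): 8+10=18 → S
L(11): 11+10=21 → V
J(9): 9+10=19 → T
Y(24): 24+10=34≡8 → I
O(14): 14+10=24 → Y
Z(25): 25+10=35≡9 → J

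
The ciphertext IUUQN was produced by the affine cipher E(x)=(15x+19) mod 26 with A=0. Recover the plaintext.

The inverse of 15 mod 26 is 7, since 15·7=105≡1. Apply D(y)=7·(y−19) mod 26:
I(8): 7·(8−19)=-77≡1 → B
U(20): 7·(20−19)=7 → H
U(20): 7·(20−19)=7 → H
Q(16): 7·(16−19)=-21≡5 → F
N(13): 7·(13−19)=-42≡10 → K

BHHFK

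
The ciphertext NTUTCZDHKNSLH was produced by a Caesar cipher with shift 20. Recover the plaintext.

N(13): 13−20=-7≡19 → T
T(19): 19−20=-1≡25 → Z
U(20): 20−20=0 → A
T(19): 19−20=-1≡25 → Z
C(2): 2−20=-18≡8 → I
Z(25): 25−20=5 → F
D(3): 3−20=-17≡9 → J
H(7): 7−20=-13≡13 → N
K(10): 10−20=-10≡16 → Q
N(13): 13−20=-7≡19 → T
S(18): 18−20=-2≡24 → Y
L(11): 11−20=-9≡17 → R
H(7): 7−20=-13≡13 → N

TZAZIFJNQTYRN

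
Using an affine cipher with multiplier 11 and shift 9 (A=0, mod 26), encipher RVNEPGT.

R(17): 11·17+9=196≡14 → O
V(21): 11·21+9=240≡6 → G
N(13): 11·13+9=152≡22 → W
E(4): 11·4+9=53≡1 → B
P(15): 11·15+9=174≡18 → S
G(6): 11·6+9=75≡23 → X
T(19): 11·19+9=218≡10 → K

OGWBSXK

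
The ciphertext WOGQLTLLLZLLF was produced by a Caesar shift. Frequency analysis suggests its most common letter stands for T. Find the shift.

The most frequent ciphertext letter is L (appears 6 times).
L is position 11; T is position 19.
Shift = -8≡18.

18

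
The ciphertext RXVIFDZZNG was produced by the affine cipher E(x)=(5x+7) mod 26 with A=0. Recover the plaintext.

The inverse of 5 mod 26 is 21, since 5·21=105≡1. Apply D(y)=21·(y−7) mod 26:
R(17): 21·(17−7)=210≡2 → C
X(23): 21·(23−7)=336≡24 → Y
V(21): 21·(21−7)=294≡8 → I
I(8): 21·(8−7)=21 → V
F(5): 21·(5−7)=-42≡10 → K
D(3): 21·(3−7)=-84≡20 → U
Z(25): 21·(25−7)=378≡14 → O
Z(25): 21·(25−7)=378≡14 → O
N(13): 21·(13−7)=126≡22 → W
G(6): 21·(6−7)=-21≡5 → F

CYIVKUOOWF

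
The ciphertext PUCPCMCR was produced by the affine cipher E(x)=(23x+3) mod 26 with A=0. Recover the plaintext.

The inverse of 23 mod 26 is 17, since 23·17=391≡1. Apply D(y)=17·(y−3) mod 26:
P(15): 17·(15−3)=204≡22 → W
U(20): 17·(20−3)=289≡3 → D
C(2): 17·(2−3)=-17≡9 → J
P(15): 17·(15−3)=204≡22 → W
C(2): 17·(2−3)=-17≡9 → J
M(12): 17·(12−3)=153≡23 → X
C(2): 17·(2−3)=-17≡9 → J
R(17): 17·(17−3)=238≡4 → E

WDJWJXJE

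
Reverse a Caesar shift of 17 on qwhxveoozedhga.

zfqgenxxinmqpj

q(16): 16−17=-1≡25 → z
w(22): 22−17=5 → f
h(7): 7−17=-10≡16 → q
x(23): 23−17=6 → g
v(21): 21−17=4 → e
e(4): 4−17=-13≡13 → n
o(14): 14−17=-3≡23 → x
o(14): 14−17=-3≡23 → x
z(25): 25−17=8 → i
e(4): 4−17=-13≡13 → n
d(3): 3−17=-14≡12 → m
h(7): 7−17=-10≡16 → q
g(6): 6−17=-11≡15 → p
a(0): 0−17=-17≡9 → j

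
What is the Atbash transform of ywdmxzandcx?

y(24) → b(1)
w(22) → d(3)
d(3) → w(22)
m(12) → n(13)
x(23) → c(2)
z(25) → a(0)
a(0) → z(25)
n(13) → m(12)
d(3) → w(22)
c(2) → x(23)
x(23) → c(2)

bdwncazmwxc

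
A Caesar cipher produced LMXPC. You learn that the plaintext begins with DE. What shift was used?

8

From the crib: L(11)−D(3)=8, so the shift is 8.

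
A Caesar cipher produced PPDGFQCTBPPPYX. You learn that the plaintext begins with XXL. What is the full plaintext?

From the crib: P(15)−X(23)=-8≡18, so the shift is 18.
Subtract 18 from each ciphertext letter:
P(15): 15−18=-3≡23 → X
P(15): 15−18=-3≡23 → X
D(3): 3−18=-15≡11 → L
G(6): 6−18=-12≡14 → O
F(5): 5−18=-13≡13 → N
Q(16): 16−18=-2≡24 → Y
C(2): 2−18=-16≡10 → K
T(19): 19−18=1 → B
B(1): 1−18=-17≡9 → J
P(15): 15−18=-3≡23 → X
P(15): 15−18=-3≡23 → X
P(15): 15−18=-3≡23 → X
Y(24): 24−18=6 → G
X(23): 23−18=5 → F

XXLONYKBJXXXGF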